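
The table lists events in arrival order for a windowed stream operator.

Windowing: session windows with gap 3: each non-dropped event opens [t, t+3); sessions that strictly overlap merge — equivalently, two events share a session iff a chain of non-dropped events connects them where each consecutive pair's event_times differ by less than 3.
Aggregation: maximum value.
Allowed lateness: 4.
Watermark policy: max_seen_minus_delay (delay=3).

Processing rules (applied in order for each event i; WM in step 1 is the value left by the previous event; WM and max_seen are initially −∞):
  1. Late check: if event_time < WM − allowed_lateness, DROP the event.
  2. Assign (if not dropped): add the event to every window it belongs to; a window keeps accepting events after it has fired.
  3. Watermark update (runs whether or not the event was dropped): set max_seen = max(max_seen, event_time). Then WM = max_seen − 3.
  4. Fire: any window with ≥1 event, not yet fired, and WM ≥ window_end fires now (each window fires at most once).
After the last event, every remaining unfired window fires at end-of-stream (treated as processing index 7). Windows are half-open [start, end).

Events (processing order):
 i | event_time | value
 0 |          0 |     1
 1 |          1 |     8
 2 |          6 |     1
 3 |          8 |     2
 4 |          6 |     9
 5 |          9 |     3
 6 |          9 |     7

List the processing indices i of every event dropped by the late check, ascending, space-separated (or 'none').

i=0 t=0 v=1: → [0,3); WM=-3
i=1 t=1 v=8: → [0,4); WM=-2
i=2 t=6 v=1: → [6,9); WM=3
i=3 t=8 v=2: → [6,11); WM=5
i=4 t=6 v=9: → [6,11); WM=5
i=5 t=9 v=3: → [6,12); WM=6
i=6 t=9 v=7: → [6,12); WM=6

none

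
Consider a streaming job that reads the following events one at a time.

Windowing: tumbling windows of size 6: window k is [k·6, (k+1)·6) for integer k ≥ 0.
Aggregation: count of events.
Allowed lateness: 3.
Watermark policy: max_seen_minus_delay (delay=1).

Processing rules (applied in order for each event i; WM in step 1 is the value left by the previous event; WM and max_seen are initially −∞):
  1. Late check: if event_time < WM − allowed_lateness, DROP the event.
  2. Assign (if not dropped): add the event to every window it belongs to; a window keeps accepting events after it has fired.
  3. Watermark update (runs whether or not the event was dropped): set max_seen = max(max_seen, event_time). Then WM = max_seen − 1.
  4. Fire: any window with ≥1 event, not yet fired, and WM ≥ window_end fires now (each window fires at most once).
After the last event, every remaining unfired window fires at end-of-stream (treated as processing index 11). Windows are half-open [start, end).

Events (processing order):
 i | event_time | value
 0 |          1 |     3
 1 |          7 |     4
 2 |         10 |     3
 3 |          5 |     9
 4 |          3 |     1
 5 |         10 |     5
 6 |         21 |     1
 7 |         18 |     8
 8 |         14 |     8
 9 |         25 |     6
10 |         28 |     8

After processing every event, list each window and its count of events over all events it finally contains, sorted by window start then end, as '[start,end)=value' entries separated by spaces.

[0,6)=1 [6,12)=3 [18,24)=2 [24,30)=2

i=0 t=1 v=3: → [0,6); WM=0
i=1 t=7 v=4: → [6,12); WM=6; [0,6) fires=1
i=2 t=10 v=3: → [6,12); WM=9
i=3 t=5 v=9: DROP (t<9-3); WM=9
i=4 t=3 v=1: DROP (t<9-3); WM=9
i=5 t=10 v=5: → [6,12); WM=9
i=6 t=21 v=1: → [18,24); WM=20; [6,12) fires=3
i=7 t=18 v=8: → [18,24); WM=20
i=8 t=14 v=8: DROP (t<20-3); WM=20
i=9 t=25 v=6: → [24,30); WM=24; [18,24) fires=2
i=10 t=28 v=8: → [24,30); WM=27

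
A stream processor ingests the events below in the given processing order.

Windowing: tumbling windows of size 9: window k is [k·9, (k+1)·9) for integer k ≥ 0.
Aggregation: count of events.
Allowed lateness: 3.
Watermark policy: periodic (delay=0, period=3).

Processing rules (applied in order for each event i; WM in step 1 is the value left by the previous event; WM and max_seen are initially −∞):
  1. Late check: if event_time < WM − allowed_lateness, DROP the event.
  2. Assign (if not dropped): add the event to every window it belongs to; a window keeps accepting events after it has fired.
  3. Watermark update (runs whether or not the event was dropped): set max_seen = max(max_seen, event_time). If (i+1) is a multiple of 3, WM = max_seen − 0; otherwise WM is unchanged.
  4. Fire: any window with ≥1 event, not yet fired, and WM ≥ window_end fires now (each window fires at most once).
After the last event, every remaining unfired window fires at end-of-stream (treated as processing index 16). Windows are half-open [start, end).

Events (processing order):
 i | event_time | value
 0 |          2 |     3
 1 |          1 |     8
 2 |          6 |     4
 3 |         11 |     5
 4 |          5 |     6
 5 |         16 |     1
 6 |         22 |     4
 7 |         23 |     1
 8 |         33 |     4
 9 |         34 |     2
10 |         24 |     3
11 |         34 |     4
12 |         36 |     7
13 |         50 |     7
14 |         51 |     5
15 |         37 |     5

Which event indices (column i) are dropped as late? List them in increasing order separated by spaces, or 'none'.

i=0 t=2 v=3: → [0,9); WM=−∞
i=1 t=1 v=8: → [0,9); WM=−∞
i=2 t=6 v=4: → [0,9); WM=6
i=3 t=11 v=5: → [9,18); WM=6
i=4 t=5 v=6: → [0,9); WM=6
i=5 t=16 v=1: → [9,18); WM=16; [0,9) fires=4
i=6 t=22 v=4: → [18,27); WM=16
i=7 t=23 v=1: → [18,27); WM=16
i=8 t=33 v=4: → [27,36); WM=33; [9,18) fires=2 [18,27) fires=2
i=9 t=34 v=2: → [27,36); WM=33
i=10 t=24 v=3: DROP (t<33-3); WM=33
i=11 t=34 v=4: → [27,36); WM=34
i=12 t=36 v=7: → [36,45); WM=34
i=13 t=50 v=7: → [45,54); WM=34
i=14 t=51 v=5: → [45,54); WM=51; [27,36) fires=3 [36,45) fires=1
i=15 t=37 v=5: DROP (t<51-3); WM=51

10 15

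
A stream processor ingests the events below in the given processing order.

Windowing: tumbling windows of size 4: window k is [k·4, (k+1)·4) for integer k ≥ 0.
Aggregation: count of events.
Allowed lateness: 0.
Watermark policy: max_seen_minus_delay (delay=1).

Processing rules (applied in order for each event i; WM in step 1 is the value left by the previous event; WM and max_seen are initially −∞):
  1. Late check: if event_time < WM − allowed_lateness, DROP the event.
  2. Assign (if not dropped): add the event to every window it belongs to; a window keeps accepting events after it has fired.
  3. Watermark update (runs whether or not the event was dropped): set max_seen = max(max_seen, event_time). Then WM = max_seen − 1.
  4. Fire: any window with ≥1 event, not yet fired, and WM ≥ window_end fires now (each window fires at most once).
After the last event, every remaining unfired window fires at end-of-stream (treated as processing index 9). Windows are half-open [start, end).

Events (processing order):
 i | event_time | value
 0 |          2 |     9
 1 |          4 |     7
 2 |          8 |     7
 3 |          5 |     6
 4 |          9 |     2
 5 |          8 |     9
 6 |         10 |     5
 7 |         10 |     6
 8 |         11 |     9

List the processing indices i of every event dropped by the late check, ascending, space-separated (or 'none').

i=0 t=2 v=9: → [0,4); WM=1
i=1 t=4 v=7: → [4,8); WM=3
i=2 t=8 v=7: → [8,12); WM=7; [0,4) fires=1
i=3 t=5 v=6: DROP (t<7-0); WM=7
i=4 t=9 v=2: → [8,12); WM=8; [4,8) fires=1
i=5 t=8 v=9: → [8,12); WM=8
i=6 t=10 v=5: → [8,12); WM=9
i=7 t=10 v=6: → [8,12); WM=9
i=8 t=11 v=9: → [8,12); WM=10

3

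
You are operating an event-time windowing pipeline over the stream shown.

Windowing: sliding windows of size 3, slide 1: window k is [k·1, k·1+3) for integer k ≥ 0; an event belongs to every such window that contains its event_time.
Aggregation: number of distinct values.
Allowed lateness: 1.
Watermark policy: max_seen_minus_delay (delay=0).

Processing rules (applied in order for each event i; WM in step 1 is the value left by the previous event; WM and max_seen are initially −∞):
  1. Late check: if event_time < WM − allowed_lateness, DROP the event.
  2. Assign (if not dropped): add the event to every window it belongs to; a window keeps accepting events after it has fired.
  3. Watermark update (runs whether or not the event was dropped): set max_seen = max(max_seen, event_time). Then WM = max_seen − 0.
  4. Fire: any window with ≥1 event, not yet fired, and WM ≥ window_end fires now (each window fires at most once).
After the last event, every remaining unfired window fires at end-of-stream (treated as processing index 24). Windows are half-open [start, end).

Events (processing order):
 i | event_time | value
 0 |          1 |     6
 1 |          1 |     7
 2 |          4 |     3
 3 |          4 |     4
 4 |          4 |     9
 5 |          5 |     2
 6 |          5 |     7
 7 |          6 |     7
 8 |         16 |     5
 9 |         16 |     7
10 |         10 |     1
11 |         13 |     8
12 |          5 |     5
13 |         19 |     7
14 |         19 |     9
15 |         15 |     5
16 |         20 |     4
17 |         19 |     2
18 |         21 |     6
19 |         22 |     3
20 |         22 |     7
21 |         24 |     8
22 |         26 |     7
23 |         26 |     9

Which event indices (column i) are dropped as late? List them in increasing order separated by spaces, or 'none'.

i=0 t=1 v=6: → [1,4),[0,3); WM=1
i=1 t=1 v=7: → [1,4),[0,3); WM=1
i=2 t=4 v=3: → [4,7),[3,6),[2,5); WM=4; [0,3) fires=2 [1,4) fires=2
i=3 t=4 v=4: → [4,7),[3,6),[2,5); WM=4
i=4 t=4 v=9: → [4,7),[3,6),[2,5); WM=4
i=5 t=5 v=2: → [5,8),[4,7),[3,6); WM=5; [2,5) fires=3
i=6 t=5 v=7: → [5,8),[4,7),[3,6); WM=5
i=7 t=6 v=7: → [6,9),[5,8),[4,7); WM=6; [3,6) fires=5
i=8 t=16 v=5: → [16,19),[15,18),[14,17); WM=16; [4,7) fires=5 [5,8) fires=2 [6,9) fires=1
i=9 t=16 v=7: → [16,19),[15,18),[14,17); WM=16
i=10 t=10 v=1: DROP (t<16-1); WM=16
i=11 t=13 v=8: DROP (t<16-1); WM=16
i=12 t=5 v=5: DROP (t<16-1); WM=16
i=13 t=19 v=7: → [19,22),[18,21),[17,20); WM=19; [14,17) fires=2 [15,18) fires=2 [16,19) fires=2
i=14 t=19 v=9: → [19,22),[18,21),[17,20); WM=19
i=15 t=15 v=5: DROP (t<19-1); WM=19
i=16 t=20 v=4: → [20,23),[19,22),[18,21); WM=20; [17,20) fires=2
i=17 t=19 v=2: → [19,22),[18,21),[17,20); WM=20
i=18 t=21 v=6: → [21,24),[20,23),[19,22); WM=21; [18,21) fires=4
i=19 t=22 v=3: → [22,25),[21,24),[20,23); WM=22; [19,22) fires=5
i=20 t=22 v=7: → [22,25),[21,24),[20,23); WM=22
i=21 t=24 v=8: → [24,27),[23,26),[22,25); WM=24; [20,23) fires=4 [21,24) fires=3
i=22 t=26 v=7: → [26,29),[25,28),[24,27); WM=26; [22,25) fires=3 [23,26) fires=1
i=23 t=26 v=9: → [26,29),[25,28),[24,27); WM=26

10 11 12 15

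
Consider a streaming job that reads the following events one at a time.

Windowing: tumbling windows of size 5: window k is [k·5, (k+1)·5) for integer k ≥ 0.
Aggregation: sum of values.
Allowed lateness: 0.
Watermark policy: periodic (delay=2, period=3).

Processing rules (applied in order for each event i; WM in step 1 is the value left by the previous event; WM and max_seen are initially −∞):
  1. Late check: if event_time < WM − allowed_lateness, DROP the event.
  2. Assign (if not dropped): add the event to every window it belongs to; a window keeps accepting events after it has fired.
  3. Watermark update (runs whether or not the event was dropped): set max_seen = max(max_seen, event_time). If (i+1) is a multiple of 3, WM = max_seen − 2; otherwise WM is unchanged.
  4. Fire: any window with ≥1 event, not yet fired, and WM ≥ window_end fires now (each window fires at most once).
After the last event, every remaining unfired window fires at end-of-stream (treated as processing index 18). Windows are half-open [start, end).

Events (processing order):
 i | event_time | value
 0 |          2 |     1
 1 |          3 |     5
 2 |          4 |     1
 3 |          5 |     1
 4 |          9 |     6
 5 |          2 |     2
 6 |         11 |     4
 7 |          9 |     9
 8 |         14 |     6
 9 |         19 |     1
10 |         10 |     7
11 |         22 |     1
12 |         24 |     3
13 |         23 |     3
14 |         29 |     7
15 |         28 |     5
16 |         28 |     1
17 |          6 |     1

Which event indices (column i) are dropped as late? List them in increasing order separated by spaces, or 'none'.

10 17

i=0 t=2 v=1: → [0,5); WM=−∞
i=1 t=3 v=5: → [0,5); WM=−∞
i=2 t=4 v=1: → [0,5); WM=2
i=3 t=5 v=1: → [5,10); WM=2
i=4 t=9 v=6: → [5,10); WM=2
i=5 t=2 v=2: → [0,5); WM=7; [0,5) fires=9
i=6 t=11 v=4: → [10,15); WM=7
i=7 t=9 v=9: → [5,10); WM=7
i=8 t=14 v=6: → [10,15); WM=12; [5,10) fires=16
i=9 t=19 v=1: → [15,20); WM=12
i=10 t=10 v=7: DROP (t<12-0); WM=12
i=11 t=22 v=1: → [20,25); WM=20; [10,15) fires=10 [15,20) fires=1
i=12 t=24 v=3: → [20,25); WM=20
i=13 t=23 v=3: → [20,25); WM=20
i=14 t=29 v=7: → [25,30); WM=27; [20,25) fires=7
i=15 t=28 v=5: → [25,30); WM=27
i=16 t=28 v=1: → [25,30); WM=27
i=17 t=6 v=1: DROP (t<27-0); WM=27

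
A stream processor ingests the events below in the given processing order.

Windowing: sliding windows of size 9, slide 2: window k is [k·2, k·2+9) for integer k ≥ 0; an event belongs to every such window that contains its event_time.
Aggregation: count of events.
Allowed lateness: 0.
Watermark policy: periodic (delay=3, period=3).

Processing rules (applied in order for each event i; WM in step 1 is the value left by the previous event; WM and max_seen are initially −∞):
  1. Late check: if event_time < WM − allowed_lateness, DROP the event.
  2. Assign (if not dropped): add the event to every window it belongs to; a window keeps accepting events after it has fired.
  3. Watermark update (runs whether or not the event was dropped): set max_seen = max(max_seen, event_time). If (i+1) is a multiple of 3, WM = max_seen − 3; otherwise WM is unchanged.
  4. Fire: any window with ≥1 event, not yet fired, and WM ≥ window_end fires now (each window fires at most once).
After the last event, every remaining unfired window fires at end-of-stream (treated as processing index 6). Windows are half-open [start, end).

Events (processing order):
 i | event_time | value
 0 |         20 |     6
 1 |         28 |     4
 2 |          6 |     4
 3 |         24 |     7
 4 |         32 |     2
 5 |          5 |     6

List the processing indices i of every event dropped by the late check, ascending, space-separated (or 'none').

i=0 t=20 v=6: → [20,29),[18,27),[16,25),[14,23),[12,21); WM=−∞
i=1 t=28 v=4: → [28,37),[26,35),[24,33),[22,31),[20,29); WM=−∞
i=2 t=6 v=4: → [6,15),[4,13),[2,11),[0,9); WM=25; [0,9) fires=1 [2,11) fires=1 [4,13) fires=1 [6,15) fires=1 [12,21) fires=1 [14,23) fires=1 [16,25) fires=1
i=3 t=24 v=7: DROP (t<25-0); WM=25
i=4 t=32 v=2: → [32,41),[30,39),[28,37),[26,35),[24,33); WM=25
i=5 t=5 v=6: DROP (t<25-0); WM=29; [18,27) fires=1 [20,29) fires=2

3 5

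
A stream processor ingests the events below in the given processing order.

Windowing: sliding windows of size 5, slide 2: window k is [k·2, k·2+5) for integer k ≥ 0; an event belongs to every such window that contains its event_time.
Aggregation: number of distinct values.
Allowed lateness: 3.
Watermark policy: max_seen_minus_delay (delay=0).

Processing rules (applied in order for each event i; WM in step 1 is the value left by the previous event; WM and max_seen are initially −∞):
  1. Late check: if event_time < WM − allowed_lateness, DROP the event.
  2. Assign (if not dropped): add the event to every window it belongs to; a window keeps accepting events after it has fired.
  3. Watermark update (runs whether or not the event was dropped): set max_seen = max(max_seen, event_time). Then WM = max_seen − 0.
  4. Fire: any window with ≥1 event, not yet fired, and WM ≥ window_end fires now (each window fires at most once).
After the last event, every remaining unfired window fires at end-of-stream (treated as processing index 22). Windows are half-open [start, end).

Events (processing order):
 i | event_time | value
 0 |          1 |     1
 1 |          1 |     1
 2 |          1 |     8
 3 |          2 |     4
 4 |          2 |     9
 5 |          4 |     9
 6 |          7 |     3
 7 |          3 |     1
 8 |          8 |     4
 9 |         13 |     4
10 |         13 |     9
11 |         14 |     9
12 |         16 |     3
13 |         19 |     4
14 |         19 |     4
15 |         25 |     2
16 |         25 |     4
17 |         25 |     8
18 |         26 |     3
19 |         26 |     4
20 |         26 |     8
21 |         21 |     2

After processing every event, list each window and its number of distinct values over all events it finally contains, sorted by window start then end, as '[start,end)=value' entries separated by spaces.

i=0 t=1 v=1: → [0,5); WM=1
i=1 t=1 v=1: → [0,5); WM=1
i=2 t=1 v=8: → [0,5); WM=1
i=3 t=2 v=4: → [2,7),[0,5); WM=2
i=4 t=2 v=9: → [2,7),[0,5); WM=2
i=5 t=4 v=9: → [4,9),[2,7),[0,5); WM=4
i=6 t=7 v=3: → [6,11),[4,9); WM=7; [0,5) fires=4 [2,7) fires=2
i=7 t=3 v=1: DROP (t<7-3); WM=7
i=8 t=8 v=4: → [8,13),[6,11),[4,9); WM=8
i=9 t=13 v=4: → [12,17),[10,15); WM=13; [4,9) fires=3 [6,11) fires=2 [8,13) fires=1
i=10 t=13 v=9: → [12,17),[10,15); WM=13
i=11 t=14 v=9: → [14,19),[12,17),[10,15); WM=14
i=12 t=16 v=3: → [16,21),[14,19),[12,17); WM=16; [10,15) fires=2
i=13 t=19 v=4: → [18,23),[16,21); WM=19; [12,17) fires=3 [14,19) fires=2
i=14 t=19 v=4: → [18,23),[16,21); WM=19
i=15 t=25 v=2: → [24,29),[22,27); WM=25; [16,21) fires=2 [18,23) fires=1
i=16 t=25 v=4: → [24,29),[22,27); WM=25
i=17 t=25 v=8: → [24,29),[22,27); WM=25
i=18 t=26 v=3: → [26,31),[24,29),[22,27); WM=26
i=19 t=26 v=4: → [26,31),[24,29),[22,27); WM=26
i=20 t=26 v=8: → [26,31),[24,29),[22,27); WM=26
i=21 t=21 v=2: DROP (t<26-3); WM=26

[0,5)=4 [2,7)=2 [4,9)=3 [6,11)=2 [8,13)=1 [10,15)=2 [12,17)=3 [14,19)=2 [16,21)=2 [18,23)=1 [22,27)=4 [24,29)=4 [26,31)=3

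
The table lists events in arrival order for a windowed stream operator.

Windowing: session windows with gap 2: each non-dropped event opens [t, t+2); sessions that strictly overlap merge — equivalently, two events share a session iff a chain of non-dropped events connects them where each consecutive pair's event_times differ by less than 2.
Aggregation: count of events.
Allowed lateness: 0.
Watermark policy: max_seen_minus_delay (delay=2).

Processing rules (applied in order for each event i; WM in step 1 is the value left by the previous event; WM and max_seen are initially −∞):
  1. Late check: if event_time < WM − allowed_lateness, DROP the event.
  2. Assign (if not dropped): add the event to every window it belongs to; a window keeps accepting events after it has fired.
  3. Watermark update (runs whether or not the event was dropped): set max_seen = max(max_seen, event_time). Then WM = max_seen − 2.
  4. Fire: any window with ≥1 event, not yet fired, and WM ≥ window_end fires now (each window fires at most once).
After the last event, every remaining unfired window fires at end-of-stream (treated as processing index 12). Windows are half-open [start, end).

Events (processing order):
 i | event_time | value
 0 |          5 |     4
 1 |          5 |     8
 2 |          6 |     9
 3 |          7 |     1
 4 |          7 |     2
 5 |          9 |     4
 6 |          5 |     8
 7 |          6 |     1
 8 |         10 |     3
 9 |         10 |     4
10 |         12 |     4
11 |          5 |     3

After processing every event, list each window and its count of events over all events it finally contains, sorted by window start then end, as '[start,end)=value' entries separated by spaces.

i=0 t=5 v=4: → [5,7); WM=3
i=1 t=5 v=8: → [5,7); WM=3
i=2 t=6 v=9: → [5,8); WM=4
i=3 t=7 v=1: → [5,9); WM=5
i=4 t=7 v=2: → [5,9); WM=5
i=5 t=9 v=4: → [9,11); WM=7
i=6 t=5 v=8: DROP (t<7-0); WM=7
i=7 t=6 v=1: DROP (t<7-0); WM=7
i=8 t=10 v=3: → [9,12); WM=8
i=9 t=10 v=4: → [9,12); WM=8
i=10 t=12 v=4: → [12,14); WM=10
i=11 t=5 v=3: DROP (t<10-0); WM=10

[5,9)=5 [9,12)=3 [12,14)=1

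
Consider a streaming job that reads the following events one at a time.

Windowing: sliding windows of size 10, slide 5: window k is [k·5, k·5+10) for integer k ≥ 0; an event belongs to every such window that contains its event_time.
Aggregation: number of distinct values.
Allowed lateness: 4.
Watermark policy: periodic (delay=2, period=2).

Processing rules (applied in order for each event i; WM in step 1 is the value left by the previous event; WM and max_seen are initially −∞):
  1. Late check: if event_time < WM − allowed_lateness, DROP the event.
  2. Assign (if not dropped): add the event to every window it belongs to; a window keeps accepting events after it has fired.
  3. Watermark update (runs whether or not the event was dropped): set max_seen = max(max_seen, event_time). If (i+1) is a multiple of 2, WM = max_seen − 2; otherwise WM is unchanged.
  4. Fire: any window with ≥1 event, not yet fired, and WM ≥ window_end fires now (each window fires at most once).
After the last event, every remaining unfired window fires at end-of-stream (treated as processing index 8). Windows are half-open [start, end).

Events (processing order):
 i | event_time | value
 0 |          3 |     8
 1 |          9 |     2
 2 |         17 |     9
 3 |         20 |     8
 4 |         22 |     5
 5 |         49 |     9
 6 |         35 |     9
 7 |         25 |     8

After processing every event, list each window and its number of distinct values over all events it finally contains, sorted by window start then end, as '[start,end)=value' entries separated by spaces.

i=0 t=3 v=8: → [0,10); WM=−∞
i=1 t=9 v=2: → [5,15),[0,10); WM=7
i=2 t=17 v=9: → [15,25),[10,20); WM=7
i=3 t=20 v=8: → [20,30),[15,25); WM=18; [0,10) fires=2 [5,15) fires=1
i=4 t=22 v=5: → [20,30),[15,25); WM=18
i=5 t=49 v=9: → [45,55),[40,50); WM=47; [10,20) fires=1 [15,25) fires=3 [20,30) fires=2
i=6 t=35 v=9: DROP (t<47-4); WM=47
i=7 t=25 v=8: DROP (t<47-4); WM=47

[0,10)=2 [5,15)=1 [10,20)=1 [15,25)=3 [20,30)=2 [40,50)=1 [45,55)=1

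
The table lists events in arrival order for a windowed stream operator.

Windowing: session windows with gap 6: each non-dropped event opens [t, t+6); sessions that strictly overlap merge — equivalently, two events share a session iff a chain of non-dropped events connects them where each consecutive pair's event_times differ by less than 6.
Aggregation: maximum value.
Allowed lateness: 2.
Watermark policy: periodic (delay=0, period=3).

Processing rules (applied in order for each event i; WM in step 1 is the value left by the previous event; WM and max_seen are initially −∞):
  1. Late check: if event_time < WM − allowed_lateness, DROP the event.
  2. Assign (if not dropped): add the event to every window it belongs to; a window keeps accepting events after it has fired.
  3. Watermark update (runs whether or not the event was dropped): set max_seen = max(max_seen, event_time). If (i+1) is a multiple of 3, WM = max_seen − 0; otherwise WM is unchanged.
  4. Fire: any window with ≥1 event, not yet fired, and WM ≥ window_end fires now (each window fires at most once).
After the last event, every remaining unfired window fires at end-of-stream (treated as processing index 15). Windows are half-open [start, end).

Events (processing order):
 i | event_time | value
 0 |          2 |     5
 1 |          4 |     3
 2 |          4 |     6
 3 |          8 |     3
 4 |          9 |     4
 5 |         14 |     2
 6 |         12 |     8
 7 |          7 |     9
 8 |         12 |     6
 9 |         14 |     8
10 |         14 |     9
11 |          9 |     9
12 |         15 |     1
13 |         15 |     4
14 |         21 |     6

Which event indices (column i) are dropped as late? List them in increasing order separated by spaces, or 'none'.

7 11

i=0 t=2 v=5: → [2,8); WM=−∞
i=1 t=4 v=3: → [2,10); WM=−∞
i=2 t=4 v=6: → [2,10); WM=4
i=3 t=8 v=3: → [2,14); WM=4
i=4 t=9 v=4: → [2,15); WM=4
i=5 t=14 v=2: → [2,20); WM=14
i=6 t=12 v=8: → [2,20); WM=14
i=7 t=7 v=9: DROP (t<14-2); WM=14
i=8 t=12 v=6: → [2,20); WM=14
i=9 t=14 v=8: → [2,20); WM=14
i=10 t=14 v=9: → [2,20); WM=14
i=11 t=9 v=9: DROP (t<14-2); WM=14
i=12 t=15 v=1: → [2,21); WM=14
i=13 t=15 v=4: → [2,21); WM=14
i=14 t=21 v=6: → [21,27); WM=21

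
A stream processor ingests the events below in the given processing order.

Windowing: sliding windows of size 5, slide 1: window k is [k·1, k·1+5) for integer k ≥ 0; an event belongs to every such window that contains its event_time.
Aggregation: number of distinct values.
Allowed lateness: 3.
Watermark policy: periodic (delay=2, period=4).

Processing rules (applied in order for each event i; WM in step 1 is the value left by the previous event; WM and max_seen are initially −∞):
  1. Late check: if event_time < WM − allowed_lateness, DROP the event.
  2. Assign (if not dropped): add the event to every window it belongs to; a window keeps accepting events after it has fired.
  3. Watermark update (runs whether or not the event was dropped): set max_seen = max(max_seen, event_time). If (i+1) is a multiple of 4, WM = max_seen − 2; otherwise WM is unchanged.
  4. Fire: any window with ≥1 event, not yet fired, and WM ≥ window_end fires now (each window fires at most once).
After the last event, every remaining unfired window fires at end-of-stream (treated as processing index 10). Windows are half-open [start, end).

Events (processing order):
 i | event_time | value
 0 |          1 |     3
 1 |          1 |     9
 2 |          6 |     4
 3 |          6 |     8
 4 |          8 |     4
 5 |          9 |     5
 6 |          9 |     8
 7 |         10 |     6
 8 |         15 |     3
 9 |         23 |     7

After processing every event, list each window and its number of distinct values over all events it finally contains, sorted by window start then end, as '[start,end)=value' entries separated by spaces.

[0,5)=2 [1,6)=2 [2,7)=2 [3,8)=2 [4,9)=2 [5,10)=3 [6,11)=4 [7,12)=4 [8,13)=4 [9,14)=3 [10,15)=1 [11,16)=1 [12,17)=1 [13,18)=1 [14,19)=1 [15,20)=1 [19,24)=1 [20,25)=1 [21,26)=1 [22,27)=1 [23,28)=1

i=0 t=1 v=3: → [1,6),[0,5); WM=−∞
i=1 t=1 v=9: → [1,6),[0,5); WM=−∞
i=2 t=6 v=4: → [6,11),[5,10),[4,9),[3,8),[2,7); WM=−∞
i=3 t=6 v=8: → [6,11),[5,10),[4,9),[3,8),[2,7); WM=4
i=4 t=8 v=4: → [8,13),[7,12),[6,11),[5,10),[4,9); WM=4
i=5 t=9 v=5: → [9,14),[8,13),[7,12),[6,11),[5,10); WM=4
i=6 t=9 v=8: → [9,14),[8,13),[7,12),[6,11),[5,10); WM=4
i=7 t=10 v=6: → [10,15),[9,14),[8,13),[7,12),[6,11); WM=8; [0,5) fires=2 [1,6) fires=2 [2,7) fires=2 [3,8) fires=2
i=8 t=15 v=3: → [15,20),[14,19),[13,18),[12,17),[11,16); WM=8
i=9 t=23 v=7: → [23,28),[22,27),[21,26),[20,25),[19,24); WM=8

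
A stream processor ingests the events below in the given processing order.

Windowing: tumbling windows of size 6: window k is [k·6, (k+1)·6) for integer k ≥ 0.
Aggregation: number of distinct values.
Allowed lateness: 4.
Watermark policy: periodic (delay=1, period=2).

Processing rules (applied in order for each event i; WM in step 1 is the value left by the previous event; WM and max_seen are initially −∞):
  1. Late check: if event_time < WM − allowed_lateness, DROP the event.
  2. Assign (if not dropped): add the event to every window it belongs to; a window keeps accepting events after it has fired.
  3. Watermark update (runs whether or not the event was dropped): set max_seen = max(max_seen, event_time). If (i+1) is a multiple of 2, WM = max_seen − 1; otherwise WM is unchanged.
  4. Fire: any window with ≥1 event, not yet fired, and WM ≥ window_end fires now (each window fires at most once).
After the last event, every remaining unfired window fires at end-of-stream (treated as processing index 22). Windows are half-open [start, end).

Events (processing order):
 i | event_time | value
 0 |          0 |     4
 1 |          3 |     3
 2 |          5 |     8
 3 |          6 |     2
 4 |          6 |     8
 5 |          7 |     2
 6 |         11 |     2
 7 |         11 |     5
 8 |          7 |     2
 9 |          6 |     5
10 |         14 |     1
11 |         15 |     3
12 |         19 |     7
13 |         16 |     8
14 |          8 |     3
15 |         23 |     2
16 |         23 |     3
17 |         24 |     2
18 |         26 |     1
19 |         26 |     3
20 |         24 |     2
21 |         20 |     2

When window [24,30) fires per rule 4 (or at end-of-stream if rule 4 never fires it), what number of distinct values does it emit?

3

i=0 t=0 v=4: → [0,6); WM=−∞
i=1 t=3 v=3: → [0,6); WM=2
i=2 t=5 v=8: → [0,6); WM=2
i=3 t=6 v=2: → [6,12); WM=5
i=4 t=6 v=8: → [6,12); WM=5
i=5 t=7 v=2: → [6,12); WM=6; [0,6) fires=3
i=6 t=11 v=2: → [6,12); WM=6
i=7 t=11 v=5: → [6,12); WM=10
i=8 t=7 v=2: → [6,12); WM=10
i=9 t=6 v=5: → [6,12); WM=10
i=10 t=14 v=1: → [12,18); WM=10
i=11 t=15 v=3: → [12,18); WM=14; [6,12) fires=3
i=12 t=19 v=7: → [18,24); WM=14
i=13 t=16 v=8: → [12,18); WM=18; [12,18) fires=3
i=14 t=8 v=3: DROP (t<18-4); WM=18
i=15 t=23 v=2: → [18,24); WM=22
i=16 t=23 v=3: → [18,24); WM=22
i=17 t=24 v=2: → [24,30); WM=23
i=18 t=26 v=1: → [24,30); WM=23
i=19 t=26 v=3: → [24,30); WM=25; [18,24) fires=3
i=20 t=24 v=2: → [24,30); WM=25
i=21 t=20 v=2: DROP (t<25-4); WM=25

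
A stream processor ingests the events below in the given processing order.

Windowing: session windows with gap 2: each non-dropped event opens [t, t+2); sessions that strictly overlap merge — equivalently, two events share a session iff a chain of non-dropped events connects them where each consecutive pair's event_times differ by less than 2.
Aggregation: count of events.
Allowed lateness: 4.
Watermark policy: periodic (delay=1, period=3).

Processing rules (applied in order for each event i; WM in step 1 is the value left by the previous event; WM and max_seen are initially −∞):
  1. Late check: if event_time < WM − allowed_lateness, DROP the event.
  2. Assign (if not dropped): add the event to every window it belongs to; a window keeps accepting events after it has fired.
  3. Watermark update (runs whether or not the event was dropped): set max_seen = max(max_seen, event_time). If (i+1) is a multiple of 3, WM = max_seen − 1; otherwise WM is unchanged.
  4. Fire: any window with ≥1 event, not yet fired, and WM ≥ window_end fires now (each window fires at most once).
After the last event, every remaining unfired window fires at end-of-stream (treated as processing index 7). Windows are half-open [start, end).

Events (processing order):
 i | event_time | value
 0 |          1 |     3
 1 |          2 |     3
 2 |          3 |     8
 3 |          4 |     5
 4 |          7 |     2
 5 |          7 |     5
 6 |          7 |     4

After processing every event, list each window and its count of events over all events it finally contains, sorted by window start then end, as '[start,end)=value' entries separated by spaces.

[1,6)=4 [7,9)=3

i=0 t=1 v=3: → [1,3); WM=−∞
i=1 t=2 v=3: → [1,4); WM=−∞
i=2 t=3 v=8: → [1,5); WM=2
i=3 t=4 v=5: → [1,6); WM=2
i=4 t=7 v=2: → [7,9); WM=2
i=5 t=7 v=5: → [7,9); WM=6
i=6 t=7 v=4: → [7,9); WM=6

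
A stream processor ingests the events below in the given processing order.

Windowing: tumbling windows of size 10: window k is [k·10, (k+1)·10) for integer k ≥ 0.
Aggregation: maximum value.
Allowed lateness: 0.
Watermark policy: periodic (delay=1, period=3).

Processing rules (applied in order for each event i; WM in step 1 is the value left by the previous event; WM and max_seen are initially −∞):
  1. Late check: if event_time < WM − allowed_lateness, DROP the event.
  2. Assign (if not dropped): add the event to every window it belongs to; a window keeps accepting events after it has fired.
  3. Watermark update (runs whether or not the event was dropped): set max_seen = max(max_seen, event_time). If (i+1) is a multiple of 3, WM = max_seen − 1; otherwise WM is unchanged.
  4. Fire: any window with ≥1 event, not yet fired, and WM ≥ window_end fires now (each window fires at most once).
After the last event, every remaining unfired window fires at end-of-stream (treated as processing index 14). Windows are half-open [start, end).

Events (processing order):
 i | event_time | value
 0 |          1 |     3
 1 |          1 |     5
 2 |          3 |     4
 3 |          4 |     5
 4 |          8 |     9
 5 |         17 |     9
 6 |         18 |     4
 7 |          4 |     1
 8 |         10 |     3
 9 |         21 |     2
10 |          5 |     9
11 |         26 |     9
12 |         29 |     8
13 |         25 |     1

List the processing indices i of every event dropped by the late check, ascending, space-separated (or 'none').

7 8 10

i=0 t=1 v=3: → [0,10); WM=−∞
i=1 t=1 v=5: → [0,10); WM=−∞
i=2 t=3 v=4: → [0,10); WM=2
i=3 t=4 v=5: → [0,10); WM=2
i=4 t=8 v=9: → [0,10); WM=2
i=5 t=17 v=9: → [10,20); WM=16; [0,10) fires=9
i=6 t=18 v=4: → [10,20); WM=16
i=7 t=4 v=1: DROP (t<16-0); WM=16
i=8 t=10 v=3: DROP (t<16-0); WM=17
i=9 t=21 v=2: → [20,30); WM=17
i=10 t=5 v=9: DROP (t<17-0); WM=17
i=11 t=26 v=9: → [20,30); WM=25; [10,20) fires=9
i=12 t=29 v=8: → [20,30); WM=25
i=13 t=25 v=1: → [20,30); WM=25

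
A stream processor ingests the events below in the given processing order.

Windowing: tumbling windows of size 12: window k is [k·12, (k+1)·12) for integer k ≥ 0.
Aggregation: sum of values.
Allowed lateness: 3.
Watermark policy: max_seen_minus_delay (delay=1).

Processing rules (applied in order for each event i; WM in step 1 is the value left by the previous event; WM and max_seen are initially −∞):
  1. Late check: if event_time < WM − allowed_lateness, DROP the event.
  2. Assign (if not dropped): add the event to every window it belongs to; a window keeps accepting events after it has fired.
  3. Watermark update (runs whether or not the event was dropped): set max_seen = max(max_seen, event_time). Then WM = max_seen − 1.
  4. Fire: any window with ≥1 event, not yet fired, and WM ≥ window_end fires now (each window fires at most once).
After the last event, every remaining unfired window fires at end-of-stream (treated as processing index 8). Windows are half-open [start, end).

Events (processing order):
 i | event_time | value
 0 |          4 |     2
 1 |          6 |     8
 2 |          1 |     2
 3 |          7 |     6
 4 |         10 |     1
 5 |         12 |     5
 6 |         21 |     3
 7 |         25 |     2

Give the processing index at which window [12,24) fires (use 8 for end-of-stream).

7

i=0 t=4 v=2: → [0,12); WM=3
i=1 t=6 v=8: → [0,12); WM=5
i=2 t=1 v=2: DROP (t<5-3); WM=5
i=3 t=7 v=6: → [0,12); WM=6
i=4 t=10 v=1: → [0,12); WM=9
i=5 t=12 v=5: → [12,24); WM=11
i=6 t=21 v=3: → [12,24); WM=20; [0,12) fires=17
i=7 t=25 v=2: → [24,36); WM=24; [12,24) fires=8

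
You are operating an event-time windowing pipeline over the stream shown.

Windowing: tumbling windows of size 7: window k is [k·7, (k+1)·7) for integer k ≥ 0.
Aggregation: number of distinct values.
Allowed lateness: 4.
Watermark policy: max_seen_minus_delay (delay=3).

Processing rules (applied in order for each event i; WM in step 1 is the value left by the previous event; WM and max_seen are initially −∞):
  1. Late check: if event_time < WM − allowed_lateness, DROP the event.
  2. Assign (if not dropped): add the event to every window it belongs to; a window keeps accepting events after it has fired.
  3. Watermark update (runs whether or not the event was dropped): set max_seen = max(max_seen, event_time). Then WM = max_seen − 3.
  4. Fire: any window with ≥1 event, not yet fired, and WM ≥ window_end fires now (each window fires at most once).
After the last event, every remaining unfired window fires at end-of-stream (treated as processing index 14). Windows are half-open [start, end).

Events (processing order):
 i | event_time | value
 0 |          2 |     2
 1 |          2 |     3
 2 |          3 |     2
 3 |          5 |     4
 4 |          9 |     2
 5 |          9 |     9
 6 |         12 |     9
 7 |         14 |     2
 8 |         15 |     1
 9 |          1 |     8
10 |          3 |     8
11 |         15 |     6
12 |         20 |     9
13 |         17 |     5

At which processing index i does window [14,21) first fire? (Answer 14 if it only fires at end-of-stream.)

i=0 t=2 v=2: → [0,7); WM=-1
i=1 t=2 v=3: → [0,7); WM=-1
i=2 t=3 v=2: → [0,7); WM=0
i=3 t=5 v=4: → [0,7); WM=2
i=4 t=9 v=2: → [7,14); WM=6
i=5 t=9 v=9: → [7,14); WM=6
i=6 t=12 v=9: → [7,14); WM=9; [0,7) fires=3
i=7 t=14 v=2: → [14,21); WM=11
i=8 t=15 v=1: → [14,21); WM=12
i=9 t=1 v=8: DROP (t<12-4); WM=12
i=10 t=3 v=8: DROP (t<12-4); WM=12
i=11 t=15 v=6: → [14,21); WM=12
i=12 t=20 v=9: → [14,21); WM=17; [7,14) fires=2
i=13 t=17 v=5: → [14,21); WM=17

14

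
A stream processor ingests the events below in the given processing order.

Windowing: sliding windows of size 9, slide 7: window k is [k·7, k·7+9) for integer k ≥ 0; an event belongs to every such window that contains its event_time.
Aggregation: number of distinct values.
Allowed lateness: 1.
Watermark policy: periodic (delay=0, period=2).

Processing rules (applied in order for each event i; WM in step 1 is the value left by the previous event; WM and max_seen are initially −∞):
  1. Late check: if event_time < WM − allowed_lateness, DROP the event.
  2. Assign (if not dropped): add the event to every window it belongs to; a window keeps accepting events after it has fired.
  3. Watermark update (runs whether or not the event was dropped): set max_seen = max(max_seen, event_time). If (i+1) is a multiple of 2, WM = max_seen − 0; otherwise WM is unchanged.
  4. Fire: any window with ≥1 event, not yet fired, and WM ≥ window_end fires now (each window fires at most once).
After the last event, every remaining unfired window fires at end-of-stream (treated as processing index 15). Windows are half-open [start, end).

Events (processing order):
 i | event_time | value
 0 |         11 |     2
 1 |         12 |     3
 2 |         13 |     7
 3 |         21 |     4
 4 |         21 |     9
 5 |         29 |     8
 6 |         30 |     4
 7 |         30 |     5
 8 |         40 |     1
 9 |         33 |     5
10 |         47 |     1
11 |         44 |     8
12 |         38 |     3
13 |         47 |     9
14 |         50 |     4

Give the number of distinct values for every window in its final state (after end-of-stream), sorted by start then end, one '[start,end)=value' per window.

i=0 t=11 v=2: → [7,16); WM=−∞
i=1 t=12 v=3: → [7,16); WM=12
i=2 t=13 v=7: → [7,16); WM=12
i=3 t=21 v=4: → [21,30),[14,23); WM=21; [7,16) fires=3
i=4 t=21 v=9: → [21,30),[14,23); WM=21
i=5 t=29 v=8: → [28,37),[21,30); WM=29; [14,23) fires=2
i=6 t=30 v=4: → [28,37); WM=29
i=7 t=30 v=5: → [28,37); WM=30; [21,30) fires=3
i=8 t=40 v=1: → [35,44); WM=30
i=9 t=33 v=5: → [28,37); WM=40; [28,37) fires=3
i=10 t=47 v=1: → [42,51); WM=40
i=11 t=44 v=8: → [42,51); WM=47; [35,44) fires=1
i=12 t=38 v=3: DROP (t<47-1); WM=47
i=13 t=47 v=9: → [42,51); WM=47
i=14 t=50 v=4: → [49,58),[42,51); WM=47

[7,16)=3 [14,23)=2 [21,30)=3 [28,37)=3 [35,44)=1 [42,51)=4 [49,58)=1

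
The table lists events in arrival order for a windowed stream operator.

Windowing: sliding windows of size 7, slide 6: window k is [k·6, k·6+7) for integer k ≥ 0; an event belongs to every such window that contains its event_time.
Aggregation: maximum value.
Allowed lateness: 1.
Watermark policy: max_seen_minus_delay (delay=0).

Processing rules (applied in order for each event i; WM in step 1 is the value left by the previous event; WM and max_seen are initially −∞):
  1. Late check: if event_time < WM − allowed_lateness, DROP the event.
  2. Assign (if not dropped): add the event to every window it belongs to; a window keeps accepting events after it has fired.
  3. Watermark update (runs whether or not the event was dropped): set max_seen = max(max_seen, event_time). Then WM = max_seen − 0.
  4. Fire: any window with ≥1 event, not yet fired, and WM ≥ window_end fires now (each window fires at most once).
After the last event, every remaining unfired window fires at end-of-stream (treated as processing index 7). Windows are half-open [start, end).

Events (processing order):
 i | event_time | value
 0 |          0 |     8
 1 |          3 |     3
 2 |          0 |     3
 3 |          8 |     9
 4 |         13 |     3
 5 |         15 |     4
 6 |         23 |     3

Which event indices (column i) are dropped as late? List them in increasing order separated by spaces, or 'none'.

2

i=0 t=0 v=8: → [0,7); WM=0
i=1 t=3 v=3: → [0,7); WM=3
i=2 t=0 v=3: DROP (t<3-1); WM=3
i=3 t=8 v=9: → [6,13); WM=8; [0,7) fires=8
i=4 t=13 v=3: → [12,19); WM=13; [6,13) fires=9
i=5 t=15 v=4: → [12,19); WM=15
i=6 t=23 v=3: → [18,25); WM=23; [12,19) fires=4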